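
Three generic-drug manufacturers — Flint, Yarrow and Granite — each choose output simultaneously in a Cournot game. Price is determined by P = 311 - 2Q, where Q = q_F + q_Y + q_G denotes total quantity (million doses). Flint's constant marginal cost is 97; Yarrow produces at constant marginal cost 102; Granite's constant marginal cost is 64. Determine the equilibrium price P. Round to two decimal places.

143.50

Flint's profit: π_F = (311 - 2Q)q_F - (97q_F). Setting ∂π_F/∂q_F = 0: 214 - 4q_F - 2(q_Y + q_G) = 0.
Yarrow's profit: π_Y = (311 - 2Q)q_Y - (102q_Y). Setting ∂π_Y/∂q_Y = 0: 209 - 4q_Y - 2(q_F + q_G) = 0.
Granite's first-order condition: 247 - 4q_G - 2(q_F + q_Y) = 0.
Adding the 3 first-order conditions: 670 − 8Q = 0, so Q = 335/4.
Back-substituting: q_F = (214 − 335/2)/2 = 93/4, q_Y = (209 − 335/2)/2 = 83/4, q_G = (247 − 335/2)/2 = 159/4.
Total output Q = 335/4, so price P = 311 - 2·(335/4) = 287/2.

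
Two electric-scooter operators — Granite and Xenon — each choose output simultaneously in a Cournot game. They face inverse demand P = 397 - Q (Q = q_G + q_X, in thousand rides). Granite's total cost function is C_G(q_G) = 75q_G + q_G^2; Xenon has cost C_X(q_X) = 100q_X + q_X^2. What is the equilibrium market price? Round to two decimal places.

Granite's profit: π_G = (397 - Q)q_G - (75q_G + q_G²). Setting ∂π_G/∂q_G = 0: 322 - 4q_G - (q_X) = 0.
Xenon's first-order condition: 297 - 4q_X - (q_G) = 0.
Rearranging gives the reaction functions q_G = (322 - q_X)/4 and q_X = (297 - q_G)/4.
Substituting one into the other gives q_G = 991/15 and q_X = 866/15.
Total output Q = 619/5, so price P = 397 - 619/5 = 1366/5.

273.20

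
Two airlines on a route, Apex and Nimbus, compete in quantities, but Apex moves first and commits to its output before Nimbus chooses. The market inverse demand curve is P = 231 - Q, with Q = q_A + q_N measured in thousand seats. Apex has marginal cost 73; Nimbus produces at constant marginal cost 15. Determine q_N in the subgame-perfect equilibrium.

Solve by backward induction. Given q_A, the follower Nimbus maximises π_N = (231 - q_A - q_N)q_N - 15q_N.
∂π_N/∂q_N = 216 - q_A - 2q_N = 0 gives the reaction function q_N = (216 - q_A)/2.
Apex substitutes q_N(q_A) into its own profit: π_A = q_A(231 - q_A - (216 - q_A)/2) - 73q_A = (123 - (1/2)q_A)q_A - 73q_A.
Leader FOC: 50 - q_A = 0, so q_A = 50.
Then q_N = (216 - 50)/2 = 83.

83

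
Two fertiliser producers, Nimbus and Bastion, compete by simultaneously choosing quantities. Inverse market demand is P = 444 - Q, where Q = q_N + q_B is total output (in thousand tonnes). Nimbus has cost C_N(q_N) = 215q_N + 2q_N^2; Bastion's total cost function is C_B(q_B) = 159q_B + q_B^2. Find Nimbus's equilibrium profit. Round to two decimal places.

2258.00

Nimbus's profit: π_N = (444 - Q)q_N - (215q_N + 2q_N²). Setting ∂π_N/∂q_N = 0: 229 - 6q_N - (q_B) = 0.
Bastion's profit: π_B = (444 - Q)q_B - (159q_B + q_B²). Setting ∂π_B/∂q_B = 0: 285 - 4q_B - (q_N) = 0.
So q_N = (229 - q_B)/6 and q_B = (285 - q_N)/4.
Solving the pair: q_N = 631/23, q_B = 1481/23.
Price P = 444 - 91.8261 = 352.1739.
Nimbus's profit: 352.1739·(631/23) - 215·(631/23) - 2(631/23)² = 2258.0019.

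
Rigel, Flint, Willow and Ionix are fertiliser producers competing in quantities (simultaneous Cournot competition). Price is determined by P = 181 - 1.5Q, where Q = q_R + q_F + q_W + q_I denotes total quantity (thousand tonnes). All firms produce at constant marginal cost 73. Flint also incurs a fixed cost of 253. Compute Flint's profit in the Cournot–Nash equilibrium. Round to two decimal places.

Each firm earns π_i = (181 - 1.5Q)q_i - 73q_i.
First-order condition (treating rivals' output as given): 108 - 3q_i - (3/2)·Σ_{j≠i} q_j = 0.
By symmetry each firm produces the same amount; substituting Σ_{j≠i} q_j = 3q_i yields q_i = 108/(15/2) = 72/5.
Price P = 181 - (3/2)·(288/5) = 473/5.
Flint's profit: (473/5 - 73)·(72/5) - 253 = 1451/25.

58.04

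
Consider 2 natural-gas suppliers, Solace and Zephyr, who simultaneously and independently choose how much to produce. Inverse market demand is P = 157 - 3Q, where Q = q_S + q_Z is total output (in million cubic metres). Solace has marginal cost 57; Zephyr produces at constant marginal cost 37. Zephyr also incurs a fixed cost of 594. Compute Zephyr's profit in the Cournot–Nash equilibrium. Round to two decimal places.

131.93

Solace's profit: π_S = (157 - 3Q)q_S - (57q_S). Setting ∂π_S/∂q_S = 0: 100 - 6q_S - 3(q_Z) = 0.
Zephyr's first-order condition: 120 - 6q_Z - 3(q_S) = 0.
Rearranging gives the reaction functions q_S = (100 - 3q_Z)/6 and q_Z = (120 - 3q_S)/6.
Substituting one into the other gives q_S = 80/9 and q_Z = 140/9.
Price P = 157 - 3·(220/9) = 251/3.
Zephyr's profit: (251/3 - 37)·(140/9) - 594 = 131.9259.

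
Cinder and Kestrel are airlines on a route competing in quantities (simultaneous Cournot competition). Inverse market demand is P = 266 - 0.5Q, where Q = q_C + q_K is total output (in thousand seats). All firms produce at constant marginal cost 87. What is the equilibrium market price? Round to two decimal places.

146.67

Each firm earns π_i = (266 - 0.5Q)q_i - 87q_i.
Setting ∂π_i/∂q_i = 0 with rivals' quantities fixed: 179 - q_i - (1/2)q_j = 0.
With identical firms every q_j equals q_i, so q_j = q_i and 179 = (3/2)q_i, giving q_i = 358/3.
Total output Q = 716/3, so price P = 266 - (1/2)·(716/3) = 440/3.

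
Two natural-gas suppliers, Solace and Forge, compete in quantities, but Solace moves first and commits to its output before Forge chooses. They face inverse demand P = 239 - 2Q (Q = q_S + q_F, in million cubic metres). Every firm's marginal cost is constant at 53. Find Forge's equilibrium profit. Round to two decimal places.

1081.13

The follower Forge best-responds to any q_S: π_F = (239 - 2Q)q_F - 53q_F.
Follower FOC: 186 - 2q_S - 4q_F = 0, so q_F(q_S) = (186 - 2q_S)/4.
Solace substitutes q_F(q_S) into its own profit: π_S = q_S(239 - 2q_S - (186 - 2q_S)/2) - 53q_S = (146 - q_S)q_S - 53q_S.
Leader FOC: 93 - 2q_S = 0, so q_S = 93/2.
Then q_F = (186 - 2·(93/2))/4 = 93/4.
Price P = 239 - 2·(279/4) = 199/2.
Forge's profit: (199/2 - 53)·(93/4) = 1081.1250.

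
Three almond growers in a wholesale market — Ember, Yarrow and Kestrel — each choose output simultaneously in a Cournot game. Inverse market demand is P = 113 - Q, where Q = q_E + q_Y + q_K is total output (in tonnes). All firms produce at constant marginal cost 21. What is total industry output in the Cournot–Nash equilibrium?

A representative firm's profit is π_i = q_i(113 - Q) - 21q_i.
Setting ∂π_i/∂q_i = 0 with rivals' quantities fixed: 92 - 2q_i - Σ_{j≠i} q_j = 0.
With identical firms every q_j equals q_i, so Σ_{j≠i} q_j = 2q_i and 92 = 4q_i, giving q_i = 23.
Total output Q = 23 + 23 + 23 = 69.

69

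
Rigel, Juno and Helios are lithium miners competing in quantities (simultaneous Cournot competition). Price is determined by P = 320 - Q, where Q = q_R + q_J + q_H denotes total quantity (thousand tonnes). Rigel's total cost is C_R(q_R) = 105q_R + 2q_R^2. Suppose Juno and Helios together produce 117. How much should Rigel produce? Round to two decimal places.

16.33

With rivals' combined output fixed at 117, Rigel's profit is π_R = (320 - 117 - q_R)q_R - (105q_R + 2q_R²) = (203 - q_R)q_R - (105q_R + 2q_R²).
∂π_R/∂q_R = 98 - 6q_R = 0, so q_R = 49/3.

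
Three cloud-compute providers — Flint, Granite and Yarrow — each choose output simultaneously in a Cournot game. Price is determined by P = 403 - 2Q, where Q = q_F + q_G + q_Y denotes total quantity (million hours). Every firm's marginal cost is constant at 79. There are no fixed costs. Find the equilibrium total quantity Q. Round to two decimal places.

121.50

A representative firm's profit is π_i = q_i(403 - 2Q) - 79q_i.
First-order condition (treating rivals' output as given): 324 - 4q_i - 2·Σ_{j≠i} q_j = 0.
With identical firms every q_j equals q_i, so Σ_{j≠i} q_j = 2q_i and 324 = 8q_i, giving q_i = 81/2.
Total output Q = 81/2 + 81/2 + 81/2 = 243/2.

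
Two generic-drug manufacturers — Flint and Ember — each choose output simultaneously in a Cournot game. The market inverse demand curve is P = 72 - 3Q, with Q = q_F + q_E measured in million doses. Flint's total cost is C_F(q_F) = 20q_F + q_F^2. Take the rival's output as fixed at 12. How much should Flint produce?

With the rival's output fixed at 12, Flint's profit is π_F = (72 - 3·12 - 3q_F)q_F - (20q_F + q_F²) = (36 - 3q_F)q_F - (20q_F + q_F²).
∂π_F/∂q_F = 16 - 8q_F = 0, so q_F = 2.

2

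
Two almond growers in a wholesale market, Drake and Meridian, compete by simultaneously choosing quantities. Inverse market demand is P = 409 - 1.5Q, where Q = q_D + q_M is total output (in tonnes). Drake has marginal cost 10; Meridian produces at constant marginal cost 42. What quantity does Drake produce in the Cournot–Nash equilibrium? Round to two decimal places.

Drake's profit: π_D = (409 - 1.5Q)q_D - (10q_D). Setting ∂π_D/∂q_D = 0: 399 - 3q_D - (3/2)(q_M) = 0.
Meridian's profit: π_M = (409 - 1.5Q)q_M - (42q_M). Setting ∂π_M/∂q_M = 0: 367 - 3q_M - (3/2)(q_D) = 0.
Rearranging gives the reaction functions q_D = (399 - (3/2)q_M)/3 and q_M = (367 - (3/2)q_D)/3.
Solving the pair: q_D = 862/9, q_M = 670/9.

95.78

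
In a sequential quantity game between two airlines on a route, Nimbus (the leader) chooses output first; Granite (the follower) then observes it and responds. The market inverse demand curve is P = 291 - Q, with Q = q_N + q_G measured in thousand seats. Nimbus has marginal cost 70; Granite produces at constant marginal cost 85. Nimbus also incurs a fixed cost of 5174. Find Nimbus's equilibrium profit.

1788

Solve by backward induction. Given q_N, the follower Granite maximises π_G = (291 - q_N - q_G)q_G - 85q_G.
Setting the follower's marginal profit to zero, 206 - q_N - 2q_G = 0, i.e. q_G = (206 - q_N)/2.
Nimbus substitutes q_G(q_N) into its own profit: π_N = q_N(291 - q_N - (206 - q_N)/2) - 70q_N = (188 - (1/2)q_N)q_N - 70q_N.
Leader FOC: 118 - q_N = 0, so q_N = 118.
Then q_G = (206 - 118)/2 = 44.
Price P = 291 - 162 = 129.
Nimbus's profit: (129 - 70)·118 - 5174 = 1788.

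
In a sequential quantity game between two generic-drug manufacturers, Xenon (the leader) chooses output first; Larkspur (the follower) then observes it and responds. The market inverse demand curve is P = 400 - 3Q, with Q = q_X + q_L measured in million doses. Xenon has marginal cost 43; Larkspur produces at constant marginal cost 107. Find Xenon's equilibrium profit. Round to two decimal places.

The follower Larkspur best-responds to any q_X: π_L = (400 - 3Q)q_L - 107q_L.
Setting the follower's marginal profit to zero, 293 - 3q_X - 6q_L = 0, i.e. q_L = (293 - 3q_X)/6.
Xenon substitutes q_L(q_X) into its own profit: π_X = q_X(400 - 3q_X - (293 - 3q_X)/2) - 43q_X = (507/2 - (3/2)q_X)q_X - 43q_X.
The leader's first-order condition 421/2 - 3q_X = 0 yields q_X = 421/6.
Then q_L = (293 - 3·(421/6))/6 = 55/4.
Price P = 400 - 3·(1007/12) = 593/4.
Xenon's profit: (593/4 - 43)·(421/6) = 7385.0417.

7385.04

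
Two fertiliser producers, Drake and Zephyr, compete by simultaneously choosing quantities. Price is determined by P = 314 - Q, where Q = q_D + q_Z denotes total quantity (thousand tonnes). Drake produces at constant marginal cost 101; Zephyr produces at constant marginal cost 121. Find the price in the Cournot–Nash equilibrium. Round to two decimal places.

Drake's profit: π_D = (314 - Q)q_D - (101q_D). Setting ∂π_D/∂q_D = 0: 213 - 2q_D - (q_Z) = 0.
Zephyr's profit: π_Z = (314 - Q)q_Z - (121q_Z). Setting ∂π_Z/∂q_Z = 0: 193 - 2q_Z - (q_D) = 0.
Best responses: q_D = (213 - q_Z)/2, q_Z = (193 - q_D)/2.
Solving the pair: q_D = 233/3, q_Z = 173/3.
Total output Q = 406/3, so price P = 314 - 406/3 = 536/3.

178.67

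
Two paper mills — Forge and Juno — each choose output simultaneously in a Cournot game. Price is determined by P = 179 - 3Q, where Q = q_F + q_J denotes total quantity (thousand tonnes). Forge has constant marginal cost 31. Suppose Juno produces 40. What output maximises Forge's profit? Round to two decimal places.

With the rival's output fixed at 40, Forge's profit is π_F = (179 - 3·40 - 3q_F)q_F - (31q_F) = (59 - 3q_F)q_F - (31q_F).
∂π_F/∂q_F = 28 - 6q_F = 0, so q_F = 14/3.

4.67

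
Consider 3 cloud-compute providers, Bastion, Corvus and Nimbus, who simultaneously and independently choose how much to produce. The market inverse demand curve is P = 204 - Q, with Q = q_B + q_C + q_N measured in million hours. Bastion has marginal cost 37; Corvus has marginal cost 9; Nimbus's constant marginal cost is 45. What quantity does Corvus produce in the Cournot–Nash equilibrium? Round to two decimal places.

Bastion's profit: π_B = (204 - Q)q_B - (37q_B). Setting ∂π_B/∂q_B = 0: 167 - 2q_B - (q_C + q_N) = 0.
Corvus's first-order condition: 195 - 2q_C - (q_B + q_N) = 0.
Nimbus's first-order condition: 159 - 2q_N - (q_B + q_C) = 0.
Summing all 3 equations gives 521 − 4Q = 0, hence Q = 521/4.
Back-substituting: q_B = (167 − 521/4) = 147/4, q_C = (195 − 521/4) = 259/4, q_N = (159 − 521/4) = 115/4.

64.75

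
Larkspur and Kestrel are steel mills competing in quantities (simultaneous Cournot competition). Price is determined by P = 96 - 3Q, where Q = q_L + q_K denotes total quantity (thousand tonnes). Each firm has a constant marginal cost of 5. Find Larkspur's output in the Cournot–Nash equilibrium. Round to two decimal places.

10.11

A representative firm's profit is π_i = q_i(96 - 3Q) - 5q_i.
First-order condition (treating rivals' output as given): 91 - 6q_i - 3q_j = 0.
With identical firms every q_j equals q_i, so q_j = q_i and 91 = 9q_i, giving q_i = 91/9.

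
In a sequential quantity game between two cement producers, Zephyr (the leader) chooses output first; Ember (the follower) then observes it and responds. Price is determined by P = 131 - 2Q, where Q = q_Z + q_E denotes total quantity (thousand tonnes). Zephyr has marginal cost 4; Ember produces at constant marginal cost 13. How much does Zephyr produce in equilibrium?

The follower Ember best-responds to any q_Z: π_E = (131 - 2Q)q_E - 13q_E.
∂π_E/∂q_E = 118 - 2q_Z - 4q_E = 0 gives the reaction function q_E = (118 - 2q_Z)/4.
Zephyr substitutes q_E(q_Z) into its own profit: π_Z = q_Z(131 - 2q_Z - (118 - 2q_Z)/2) - 4q_Z = (72 - q_Z)q_Z - 4q_Z.
Leader FOC: 68 - 2q_Z = 0, so q_Z = 34.
Then q_E = (118 - 2·34)/4 = 25/2.

34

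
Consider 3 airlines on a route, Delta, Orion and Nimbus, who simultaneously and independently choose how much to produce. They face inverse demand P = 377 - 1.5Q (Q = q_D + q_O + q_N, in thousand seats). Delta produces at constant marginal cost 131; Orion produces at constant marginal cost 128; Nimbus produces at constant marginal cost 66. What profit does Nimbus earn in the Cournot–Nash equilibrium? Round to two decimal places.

7993.50

Delta's profit: π_D = (377 - 1.5Q)q_D - (131q_D). Setting ∂π_D/∂q_D = 0: 246 - 3q_D - (3/2)(q_O + q_N) = 0.
Orion's profit: π_O = (377 - 1.5Q)q_O - (128q_O). Setting ∂π_O/∂q_O = 0: 249 - 3q_O - (3/2)(q_D + q_N) = 0.
Nimbus's first-order condition: 311 - 3q_N - (3/2)(q_D + q_O) = 0.
Adding the 3 first-order conditions: 806 − 6Q = 0, so Q = 403/3.
Back-substituting: q_D = (246 − 403/2)/(3/2) = 89/3, q_O = (249 − 403/2)/(3/2) = 95/3, q_N = (311 − 403/2)/(3/2) = 73.
Price P = 377 - (3/2)·(403/3) = 351/2.
Nimbus's profit: (351/2 - 66)·73 = 7993.5000.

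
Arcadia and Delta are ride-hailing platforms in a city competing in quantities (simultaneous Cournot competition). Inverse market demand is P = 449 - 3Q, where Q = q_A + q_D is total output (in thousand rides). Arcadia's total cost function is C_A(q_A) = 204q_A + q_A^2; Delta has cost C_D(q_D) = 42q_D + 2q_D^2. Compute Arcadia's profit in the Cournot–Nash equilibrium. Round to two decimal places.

Arcadia's profit: π_A = (449 - 3Q)q_A - (204q_A + q_A²). Setting ∂π_A/∂q_A = 0: 245 - 8q_A - 3(q_D) = 0.
Delta's first-order condition: 407 - 10q_D - 3(q_A) = 0.
Best responses: q_A = (245 - 3q_D)/8, q_D = (407 - 3q_A)/10.
Substituting one into the other gives q_A = 1229/71 and q_D = 35.5070.
Price P = 449 - 3·52.8169 = 290.5493.
Arcadia's profit: 290.5493·(1229/71) - 204·(1229/71) - (1229/71)² = 1198.5249.

1198.52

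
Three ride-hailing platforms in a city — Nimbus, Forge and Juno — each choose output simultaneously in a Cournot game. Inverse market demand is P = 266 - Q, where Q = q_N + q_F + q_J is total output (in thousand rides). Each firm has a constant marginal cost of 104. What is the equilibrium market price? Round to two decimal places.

144.50

A representative firm's profit is π_i = q_i(266 - Q) - 104q_i.
Setting ∂π_i/∂q_i = 0 with rivals' quantities fixed: 162 - 2q_i - Σ_{j≠i} q_j = 0.
With identical firms every q_j equals q_i, so Σ_{j≠i} q_j = 2q_i and 162 = 4q_i, giving q_i = 81/2.
Total output Q = 243/2, so price P = 266 - 243/2 = 289/2.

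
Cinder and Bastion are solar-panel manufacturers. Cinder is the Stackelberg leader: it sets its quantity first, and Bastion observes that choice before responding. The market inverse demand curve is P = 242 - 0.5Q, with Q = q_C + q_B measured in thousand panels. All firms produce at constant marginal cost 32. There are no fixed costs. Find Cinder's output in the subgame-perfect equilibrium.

Solve by backward induction. Given q_C, the follower Bastion maximises π_B = (242 - (1/2)q_C - (1/2)q_B)q_B - 32q_B.
Setting the follower's marginal profit to zero, 210 - (1/2)q_C - q_B = 0, i.e. q_B = (210 - (1/2)q_C).
The leader anticipates this reaction. Substituting into P = 242 - 0.5Q gives P = 137 - (1/4)q_C, so π_C = (137 - (1/4)q_C)q_C - 32q_C.
Maximising: ∂π_C/∂q_C = 105 - (1/2)q_C = 0, giving q_C = 210.
Then q_B = (210 - (1/2)·210) = 105.

210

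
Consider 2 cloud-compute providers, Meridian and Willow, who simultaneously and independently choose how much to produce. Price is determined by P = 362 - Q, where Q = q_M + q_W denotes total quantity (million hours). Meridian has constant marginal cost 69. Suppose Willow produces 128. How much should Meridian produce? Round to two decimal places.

With the rival's output fixed at 128, Meridian's profit is π_M = (362 - 128 - q_M)q_M - (69q_M) = (234 - q_M)q_M - (69q_M).
∂π_M/∂q_M = 165 - 2q_M = 0, so q_M = 165/2.

82.50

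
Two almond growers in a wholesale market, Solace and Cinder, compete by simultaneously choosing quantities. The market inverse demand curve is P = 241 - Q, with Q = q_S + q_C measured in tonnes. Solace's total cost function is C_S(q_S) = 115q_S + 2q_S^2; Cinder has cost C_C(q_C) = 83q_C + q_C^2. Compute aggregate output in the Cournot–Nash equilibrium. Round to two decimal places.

50.78

Solace's profit: π_S = (241 - Q)q_S - (115q_S + 2q_S²). Setting ∂π_S/∂q_S = 0: 126 - 6q_S - (q_C) = 0.
Cinder's profit: π_C = (241 - Q)q_C - (83q_C + q_C²). Setting ∂π_C/∂q_C = 0: 158 - 4q_C - (q_S) = 0.
Best responses: q_S = (126 - q_C)/6, q_C = (158 - q_S)/4.
Substituting one into the other gives q_S = 346/23 and q_C = 822/23.
Total output Q = 346/23 + 822/23 = 1168/23.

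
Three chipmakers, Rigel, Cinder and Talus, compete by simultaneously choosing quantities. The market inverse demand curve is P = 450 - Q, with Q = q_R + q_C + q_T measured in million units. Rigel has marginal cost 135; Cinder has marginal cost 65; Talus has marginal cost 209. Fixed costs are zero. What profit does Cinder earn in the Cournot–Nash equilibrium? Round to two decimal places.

22425.06

Rigel's profit: π_R = (450 - Q)q_R - (135q_R). Setting ∂π_R/∂q_R = 0: 315 - 2q_R - (q_C + q_T) = 0.
Cinder's profit: π_C = (450 - Q)q_C - (65q_C). Setting ∂π_C/∂q_C = 0: 385 - 2q_C - (q_R + q_T) = 0.
Talus's profit: π_T = (450 - Q)q_T - (209q_T). Setting ∂π_T/∂q_T = 0: 241 - 2q_T - (q_R + q_C) = 0.
Summing all 3 equations gives 941 − 4Q = 0, hence Q = 941/4.
Back-substituting: q_R = (315 − 941/4) = 319/4, q_C = (385 − 941/4) = 599/4, q_T = (241 − 941/4) = 23/4.
Price P = 450 - 941/4 = 859/4.
Cinder's profit: (859/4 - 65)·(599/4) = 22425.0625.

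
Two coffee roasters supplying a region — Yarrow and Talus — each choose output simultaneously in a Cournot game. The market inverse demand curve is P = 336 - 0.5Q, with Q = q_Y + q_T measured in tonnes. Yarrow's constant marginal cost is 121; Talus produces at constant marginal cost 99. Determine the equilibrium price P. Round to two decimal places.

Yarrow's profit: π_Y = (336 - 0.5Q)q_Y - (121q_Y). Setting ∂π_Y/∂q_Y = 0: 215 - q_Y - (1/2)(q_T) = 0.
Talus's first-order condition: 237 - q_T - (1/2)(q_Y) = 0.
Best responses: q_Y = (215 - (1/2)q_T), q_T = (237 - (1/2)q_Y).
Substituting one into the other gives q_Y = 386/3 and q_T = 518/3.
Total output Q = 904/3, so price P = 336 - (1/2)·(904/3) = 556/3.

185.33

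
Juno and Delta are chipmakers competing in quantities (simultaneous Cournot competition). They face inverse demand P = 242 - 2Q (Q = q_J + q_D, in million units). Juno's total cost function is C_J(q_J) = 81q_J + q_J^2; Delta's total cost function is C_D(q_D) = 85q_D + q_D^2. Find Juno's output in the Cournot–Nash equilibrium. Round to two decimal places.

Juno's profit: π_J = (242 - 2Q)q_J - (81q_J + q_J²). Setting ∂π_J/∂q_J = 0: 161 - 6q_J - 2(q_D) = 0.
Delta's profit: π_D = (242 - 2Q)q_D - (85q_D + q_D²). Setting ∂π_D/∂q_D = 0: 157 - 6q_D - 2(q_J) = 0.
Rearranging gives the reaction functions q_J = (161 - 2q_D)/6 and q_D = (157 - 2q_J)/6.
Substituting one into the other gives q_J = 163/8 and q_D = 155/8.

20.38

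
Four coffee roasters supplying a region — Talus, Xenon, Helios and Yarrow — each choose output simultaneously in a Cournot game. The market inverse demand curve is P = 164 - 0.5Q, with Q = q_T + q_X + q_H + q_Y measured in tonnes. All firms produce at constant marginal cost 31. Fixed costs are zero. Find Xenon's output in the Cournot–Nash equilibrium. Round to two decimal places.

53.20

Each firm earns π_i = (164 - 0.5Q)q_i - 31q_i.
Setting ∂π_i/∂q_i = 0 with rivals' quantities fixed: 133 - q_i - (1/2)·Σ_{j≠i} q_j = 0.
With identical firms every q_j equals q_i, so Σ_{j≠i} q_j = 3q_i and 133 = (5/2)q_i, giving q_i = 266/5.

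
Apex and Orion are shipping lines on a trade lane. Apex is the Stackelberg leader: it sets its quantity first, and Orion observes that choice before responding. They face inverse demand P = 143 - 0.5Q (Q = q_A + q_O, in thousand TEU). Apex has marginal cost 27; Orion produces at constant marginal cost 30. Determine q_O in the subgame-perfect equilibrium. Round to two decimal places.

The follower Orion best-responds to any q_A: π_O = (143 - 0.5Q)q_O - 30q_O.
Follower FOC: 113 - (1/2)q_A - q_O = 0, so q_O(q_A) = (113 - (1/2)q_A).
The leader anticipates this reaction. Substituting into P = 143 - 0.5Q gives P = 173/2 - (1/4)q_A, so π_A = (173/2 - (1/4)q_A)q_A - 27q_A.
Leader FOC: 119/2 - (1/2)q_A = 0, so q_A = 119.
Then q_O = (113 - (1/2)·119) = 107/2.

53.50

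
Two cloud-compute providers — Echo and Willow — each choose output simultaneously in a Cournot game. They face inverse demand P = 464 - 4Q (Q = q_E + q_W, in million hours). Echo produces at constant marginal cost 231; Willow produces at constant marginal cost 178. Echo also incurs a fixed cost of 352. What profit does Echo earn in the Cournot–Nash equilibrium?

Echo's profit: π_E = (464 - 4Q)q_E - (231q_E). Setting ∂π_E/∂q_E = 0: 233 - 8q_E - 4(q_W) = 0.
Willow's first-order condition: 286 - 8q_W - 4(q_E) = 0.
Best responses: q_E = (233 - 4q_W)/8, q_W = (286 - 4q_E)/8.
Solving the pair: q_E = 15, q_W = 113/4.
Price P = 464 - 4·(173/4) = 291.
Echo's profit: (291 - 231)·15 - 352 = 548.

548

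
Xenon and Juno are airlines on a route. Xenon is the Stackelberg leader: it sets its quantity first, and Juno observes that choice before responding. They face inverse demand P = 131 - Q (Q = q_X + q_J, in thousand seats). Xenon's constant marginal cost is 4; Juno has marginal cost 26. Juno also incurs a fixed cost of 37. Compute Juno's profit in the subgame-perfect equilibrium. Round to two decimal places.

195.56

Solve by backward induction. Given q_X, the follower Juno maximises π_J = (131 - q_X - q_J)q_J - 26q_J.
∂π_J/∂q_J = 105 - q_X - 2q_J = 0 gives the reaction function q_J = (105 - q_X)/2.
The leader anticipates this reaction. Substituting into P = 131 - Q gives P = 157/2 - (1/2)q_X, so π_X = (157/2 - (1/2)q_X)q_X - 4q_X.
Maximising: ∂π_X/∂q_X = 149/2 - q_X = 0, giving q_X = 149/2.
Then q_J = (105 - 149/2)/2 = 61/4.
Price P = 131 - 359/4 = 165/4.
Juno's profit: (165/4 - 26)·(61/4) - 37 = 195.5625.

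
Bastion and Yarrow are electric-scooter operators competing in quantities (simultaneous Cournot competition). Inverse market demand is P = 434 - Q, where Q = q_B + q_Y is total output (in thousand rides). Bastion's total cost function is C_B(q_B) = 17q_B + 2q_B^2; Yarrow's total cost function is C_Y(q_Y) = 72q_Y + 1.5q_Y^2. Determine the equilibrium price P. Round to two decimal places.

314.07

Bastion's profit: π_B = (434 - Q)q_B - (17q_B + 2q_B²). Setting ∂π_B/∂q_B = 0: 417 - 6q_B - (q_Y) = 0.
Yarrow's profit: π_Y = (434 - Q)q_Y - (72q_Y + (3/2)q_Y²). Setting ∂π_Y/∂q_Y = 0: 362 - 5q_Y - (q_B) = 0.
Rearranging gives the reaction functions q_B = (417 - q_Y)/6 and q_Y = (362 - q_B)/5.
Substituting one into the other gives q_B = 1723/29 and q_Y = 1755/29.
Total output Q = 119.9310, so price P = 434 - 119.9310 = 314.0690.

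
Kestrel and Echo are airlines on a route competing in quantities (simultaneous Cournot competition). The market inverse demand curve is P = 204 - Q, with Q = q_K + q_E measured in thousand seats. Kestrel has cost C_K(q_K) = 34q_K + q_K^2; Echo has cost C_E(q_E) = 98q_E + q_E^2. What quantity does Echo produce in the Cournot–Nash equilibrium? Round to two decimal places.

16.93

Kestrel's profit: π_K = (204 - Q)q_K - (34q_K + q_K²). Setting ∂π_K/∂q_K = 0: 170 - 4q_K - (q_E) = 0.
Echo's first-order condition: 106 - 4q_E - (q_K) = 0.
So q_K = (170 - q_E)/4 and q_E = (106 - q_K)/4.
Substituting one into the other gives q_K = 574/15 and q_E = 254/15.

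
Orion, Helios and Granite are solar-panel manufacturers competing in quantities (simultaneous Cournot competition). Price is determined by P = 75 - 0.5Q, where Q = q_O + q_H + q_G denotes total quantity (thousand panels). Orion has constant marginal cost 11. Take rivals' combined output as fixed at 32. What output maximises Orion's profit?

With rivals' combined output fixed at 32, Orion's profit is π_O = (75 - (1/2)·32 - (1/2)q_O)q_O - (11q_O) = (59 - (1/2)q_O)q_O - (11q_O).
∂π_O/∂q_O = 48 - q_O = 0, so q_O = 48.

48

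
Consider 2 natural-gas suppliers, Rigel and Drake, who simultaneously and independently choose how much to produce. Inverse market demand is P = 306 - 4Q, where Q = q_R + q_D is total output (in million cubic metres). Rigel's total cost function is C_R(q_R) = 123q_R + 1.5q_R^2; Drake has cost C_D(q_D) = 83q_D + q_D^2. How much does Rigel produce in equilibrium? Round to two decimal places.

9.98

Rigel's profit: π_R = (306 - 4Q)q_R - (123q_R + (3/2)q_R²). Setting ∂π_R/∂q_R = 0: 183 - 11q_R - 4(q_D) = 0.
Drake's profit: π_D = (306 - 4Q)q_D - (83q_D + q_D²). Setting ∂π_D/∂q_D = 0: 223 - 10q_D - 4(q_R) = 0.
Best responses: q_R = (183 - 4q_D)/11, q_D = (223 - 4q_R)/10.
Substituting one into the other gives q_R = 469/47 and q_D = 1721/94.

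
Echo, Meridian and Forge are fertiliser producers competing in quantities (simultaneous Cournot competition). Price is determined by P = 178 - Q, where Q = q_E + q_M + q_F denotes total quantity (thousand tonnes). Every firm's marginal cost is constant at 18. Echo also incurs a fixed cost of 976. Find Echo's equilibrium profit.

Each firm earns π_i = (178 - Q)q_i - 18q_i.
First-order condition (treating rivals' output as given): 160 - 2q_i - Σ_{j≠i} q_j = 0.
With identical firms every q_j equals q_i, so Σ_{j≠i} q_j = 2q_i and 160 = 4q_i, giving q_i = 40.
Price P = 178 - 120 = 58.
Echo's profit: (58 - 18)·40 - 976 = 624.

624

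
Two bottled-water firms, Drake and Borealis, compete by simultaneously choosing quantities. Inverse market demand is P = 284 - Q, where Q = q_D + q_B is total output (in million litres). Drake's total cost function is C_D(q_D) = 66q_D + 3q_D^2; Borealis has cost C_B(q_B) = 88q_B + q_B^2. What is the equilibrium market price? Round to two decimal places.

218.65

Drake's profit: π_D = (284 - Q)q_D - (66q_D + 3q_D²). Setting ∂π_D/∂q_D = 0: 218 - 8q_D - (q_B) = 0.
Borealis's first-order condition: 196 - 4q_B - (q_D) = 0.
Best responses: q_D = (218 - q_B)/8, q_B = (196 - q_D)/4.
Solving the pair: q_D = 676/31, q_B = 1350/31.
Total output Q = 65.3548, so price P = 284 - 65.3548 = 218.6452.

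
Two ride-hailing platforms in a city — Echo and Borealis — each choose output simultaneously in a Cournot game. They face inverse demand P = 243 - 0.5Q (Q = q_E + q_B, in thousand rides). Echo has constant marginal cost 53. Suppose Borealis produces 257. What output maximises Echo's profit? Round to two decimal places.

61.50

With the rival's output fixed at 257, Echo's profit is π_E = (243 - (1/2)·257 - (1/2)q_E)q_E - (53q_E) = (229/2 - (1/2)q_E)q_E - (53q_E).
∂π_E/∂q_E = 123/2 - q_E = 0, so q_E = 123/2.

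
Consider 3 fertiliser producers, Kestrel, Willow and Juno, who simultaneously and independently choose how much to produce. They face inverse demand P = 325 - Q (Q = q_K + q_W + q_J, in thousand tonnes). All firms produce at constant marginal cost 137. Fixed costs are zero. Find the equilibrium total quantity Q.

141

A representative firm's profit is π_i = q_i(325 - Q) - 137q_i.
First-order condition (treating rivals' output as given): 188 - 2q_i - Σ_{j≠i} q_j = 0.
By symmetry each firm produces the same amount; substituting Σ_{j≠i} q_j = 2q_i yields q_i = 188/4 = 47.
Total output Q = 47 + 47 + 47 = 141.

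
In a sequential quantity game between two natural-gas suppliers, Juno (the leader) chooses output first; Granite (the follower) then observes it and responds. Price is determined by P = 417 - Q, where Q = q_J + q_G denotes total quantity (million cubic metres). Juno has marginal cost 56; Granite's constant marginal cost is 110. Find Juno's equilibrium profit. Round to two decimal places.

The follower Granite best-responds to any q_J: π_G = (417 - Q)q_G - 110q_G.
Setting the follower's marginal profit to zero, 307 - q_J - 2q_G = 0, i.e. q_G = (307 - q_J)/2.
Juno substitutes q_G(q_J) into its own profit: π_J = q_J(417 - q_J - (307 - q_J)/2) - 56q_J = (527/2 - (1/2)q_J)q_J - 56q_J.
Leader FOC: 415/2 - q_J = 0, so q_J = 415/2.
Then q_G = (307 - 415/2)/2 = 199/4.
Price P = 417 - 1029/4 = 639/4.
Juno's profit: (639/4 - 56)·(415/2) = 21528.1250.

21528.13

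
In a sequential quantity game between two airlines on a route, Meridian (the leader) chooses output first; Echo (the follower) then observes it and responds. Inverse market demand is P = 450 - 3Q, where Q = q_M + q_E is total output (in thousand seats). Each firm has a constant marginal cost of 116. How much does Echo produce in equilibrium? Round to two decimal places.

The follower Echo best-responds to any q_M: π_E = (450 - 3Q)q_E - 116q_E.
Setting the follower's marginal profit to zero, 334 - 3q_M - 6q_E = 0, i.e. q_E = (334 - 3q_M)/6.
The leader anticipates this reaction. Substituting into P = 450 - 3Q gives P = 283 - (3/2)q_M, so π_M = (283 - (3/2)q_M)q_M - 116q_M.
The leader's first-order condition 167 - 3q_M = 0 yields q_M = 167/3.
Then q_E = (334 - 3·(167/3))/6 = 167/6.

27.83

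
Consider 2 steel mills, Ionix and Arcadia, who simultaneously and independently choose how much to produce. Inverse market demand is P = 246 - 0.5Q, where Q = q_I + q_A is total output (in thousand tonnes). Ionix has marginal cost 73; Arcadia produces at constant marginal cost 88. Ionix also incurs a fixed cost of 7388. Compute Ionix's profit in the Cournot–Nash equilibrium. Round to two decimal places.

466.22

Ionix's profit: π_I = (246 - 0.5Q)q_I - (73q_I). Setting ∂π_I/∂q_I = 0: 173 - q_I - (1/2)(q_A) = 0.
Arcadia's profit: π_A = (246 - 0.5Q)q_A - (88q_A). Setting ∂π_A/∂q_A = 0: 158 - q_A - (1/2)(q_I) = 0.
Best responses: q_I = (173 - (1/2)q_A), q_A = (158 - (1/2)q_I).
Substituting one into the other gives q_I = 376/3 and q_A = 286/3.
Price P = 246 - (1/2)·(662/3) = 407/3.
Ionix's profit: (407/3 - 73)·(376/3) - 7388 = 466.2222.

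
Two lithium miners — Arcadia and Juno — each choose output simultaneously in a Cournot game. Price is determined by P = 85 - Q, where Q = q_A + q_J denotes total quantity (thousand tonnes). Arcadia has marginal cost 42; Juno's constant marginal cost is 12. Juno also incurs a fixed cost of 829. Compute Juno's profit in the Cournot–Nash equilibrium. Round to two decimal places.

349.78

Arcadia's profit: π_A = (85 - Q)q_A - (42q_A). Setting ∂π_A/∂q_A = 0: 43 - 2q_A - (q_J) = 0.
Juno's profit: π_J = (85 - Q)q_J - (12q_J). Setting ∂π_J/∂q_J = 0: 73 - 2q_J - (q_A) = 0.
Best responses: q_A = (43 - q_J)/2, q_J = (73 - q_A)/2.
Solving the pair: q_A = 13/3, q_J = 103/3.
Price P = 85 - 116/3 = 139/3.
Juno's profit: (139/3 - 12)·(103/3) - 829 = 349.7778.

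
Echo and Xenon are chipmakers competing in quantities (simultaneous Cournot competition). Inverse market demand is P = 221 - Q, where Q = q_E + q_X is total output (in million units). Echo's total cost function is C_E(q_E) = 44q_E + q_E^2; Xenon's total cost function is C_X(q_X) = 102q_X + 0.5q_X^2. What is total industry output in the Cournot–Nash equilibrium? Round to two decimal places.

Echo's profit: π_E = (221 - Q)q_E - (44q_E + q_E²). Setting ∂π_E/∂q_E = 0: 177 - 4q_E - (q_X) = 0.
Xenon's profit: π_X = (221 - Q)q_X - (102q_X + (1/2)q_X²). Setting ∂π_X/∂q_X = 0: 119 - 3q_X - (q_E) = 0.
Best responses: q_E = (177 - q_X)/4, q_X = (119 - q_E)/3.
Solving the pair: q_E = 412/11, q_X = 299/11.
Total output Q = 412/11 + 299/11 = 711/11.

64.64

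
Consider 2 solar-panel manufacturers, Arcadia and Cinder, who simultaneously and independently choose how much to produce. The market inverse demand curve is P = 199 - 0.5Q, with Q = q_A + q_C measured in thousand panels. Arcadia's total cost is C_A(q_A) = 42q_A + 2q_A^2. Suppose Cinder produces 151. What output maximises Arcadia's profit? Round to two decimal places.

With the rival's output fixed at 151, Arcadia's profit is π_A = (199 - (1/2)·151 - (1/2)q_A)q_A - (42q_A + 2q_A²) = (247/2 - (1/2)q_A)q_A - (42q_A + 2q_A²).
∂π_A/∂q_A = 163/2 - 5q_A = 0, so q_A = 163/10.

16.30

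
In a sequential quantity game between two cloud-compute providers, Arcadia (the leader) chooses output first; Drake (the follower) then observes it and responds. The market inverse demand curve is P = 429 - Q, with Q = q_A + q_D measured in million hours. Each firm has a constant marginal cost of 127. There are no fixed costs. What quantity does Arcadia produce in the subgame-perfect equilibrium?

The follower Drake best-responds to any q_A: π_D = (429 - Q)q_D - 127q_D.
∂π_D/∂q_D = 302 - q_A - 2q_D = 0 gives the reaction function q_D = (302 - q_A)/2.
The leader anticipates this reaction. Substituting into P = 429 - Q gives P = 278 - (1/2)q_A, so π_A = (278 - (1/2)q_A)q_A - 127q_A.
Maximising: ∂π_A/∂q_A = 151 - q_A = 0, giving q_A = 151.
Then q_D = (302 - 151)/2 = 151/2.

151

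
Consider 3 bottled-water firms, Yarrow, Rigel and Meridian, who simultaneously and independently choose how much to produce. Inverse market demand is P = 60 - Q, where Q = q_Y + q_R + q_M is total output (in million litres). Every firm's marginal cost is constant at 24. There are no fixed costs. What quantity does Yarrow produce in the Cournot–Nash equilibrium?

A representative firm's profit is π_i = q_i(60 - Q) - 24q_i.
First-order condition (treating rivals' output as given): 36 - 2q_i - Σ_{j≠i} q_j = 0.
By symmetry each firm produces the same amount; substituting Σ_{j≠i} q_j = 2q_i yields q_i = 36/4 = 9.

9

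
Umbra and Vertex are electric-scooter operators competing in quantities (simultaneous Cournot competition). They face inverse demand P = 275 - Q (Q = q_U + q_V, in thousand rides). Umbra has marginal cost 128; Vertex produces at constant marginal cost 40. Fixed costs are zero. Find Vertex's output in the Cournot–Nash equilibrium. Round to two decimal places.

Umbra's profit: π_U = (275 - Q)q_U - (128q_U). Setting ∂π_U/∂q_U = 0: 147 - 2q_U - (q_V) = 0.
Vertex's profit: π_V = (275 - Q)q_V - (40q_V). Setting ∂π_V/∂q_V = 0: 235 - 2q_V - (q_U) = 0.
So q_U = (147 - q_V)/2 and q_V = (235 - q_U)/2.
Substituting one into the other gives q_U = 59/3 and q_V = 323/3.

107.67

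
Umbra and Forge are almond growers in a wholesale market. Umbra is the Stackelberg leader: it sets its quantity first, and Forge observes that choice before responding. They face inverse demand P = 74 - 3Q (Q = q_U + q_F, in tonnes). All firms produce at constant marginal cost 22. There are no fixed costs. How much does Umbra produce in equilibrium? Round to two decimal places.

8.67

The follower Forge best-responds to any q_U: π_F = (74 - 3Q)q_F - 22q_F.
Follower FOC: 52 - 3q_U - 6q_F = 0, so q_F(q_U) = (52 - 3q_U)/6.
Umbra substitutes q_F(q_U) into its own profit: π_U = q_U(74 - 3q_U - (52 - 3q_U)/2) - 22q_U = (48 - (3/2)q_U)q_U - 22q_U.
Maximising: ∂π_U/∂q_U = 26 - 3q_U = 0, giving q_U = 26/3.
Then q_F = (52 - 3·(26/3))/6 = 13/3.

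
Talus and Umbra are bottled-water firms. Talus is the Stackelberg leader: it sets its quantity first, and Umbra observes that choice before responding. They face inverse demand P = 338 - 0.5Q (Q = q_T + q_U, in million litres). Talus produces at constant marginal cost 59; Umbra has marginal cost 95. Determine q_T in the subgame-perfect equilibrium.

The follower Umbra best-responds to any q_T: π_U = (338 - 0.5Q)q_U - 95q_U.
Follower FOC: 243 - (1/2)q_T - q_U = 0, so q_U(q_T) = (243 - (1/2)q_T).
Talus substitutes q_U(q_T) into its own profit: π_T = q_T(338 - (1/2)q_T - (243 - (1/2)q_T)/2) - 59q_T = (433/2 - (1/4)q_T)q_T - 59q_T.
Leader FOC: 315/2 - (1/2)q_T = 0, so q_T = 315.
Then q_U = (243 - (1/2)·315) = 171/2.

315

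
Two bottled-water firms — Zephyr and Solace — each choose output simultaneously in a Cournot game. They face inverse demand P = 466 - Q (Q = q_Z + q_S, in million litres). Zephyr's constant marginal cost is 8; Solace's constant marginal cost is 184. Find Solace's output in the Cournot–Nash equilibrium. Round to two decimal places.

Zephyr's profit: π_Z = (466 - Q)q_Z - (8q_Z). Setting ∂π_Z/∂q_Z = 0: 458 - 2q_Z - (q_S) = 0.
Solace's profit: π_S = (466 - Q)q_S - (184q_S). Setting ∂π_S/∂q_S = 0: 282 - 2q_S - (q_Z) = 0.
Best responses: q_Z = (458 - q_S)/2, q_S = (282 - q_Z)/2.
Solving the pair: q_Z = 634/3, q_S = 106/3.

35.33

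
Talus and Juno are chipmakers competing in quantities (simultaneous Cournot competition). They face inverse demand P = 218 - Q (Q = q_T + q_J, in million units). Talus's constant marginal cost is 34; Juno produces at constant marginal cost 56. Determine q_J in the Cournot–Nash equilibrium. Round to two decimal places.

46.67

Talus's profit: π_T = (218 - Q)q_T - (34q_T). Setting ∂π_T/∂q_T = 0: 184 - 2q_T - (q_J) = 0.
Juno's profit: π_J = (218 - Q)q_J - (56q_J). Setting ∂π_J/∂q_J = 0: 162 - 2q_J - (q_T) = 0.
Rearranging gives the reaction functions q_T = (184 - q_J)/2 and q_J = (162 - q_T)/2.
Solving the pair: q_T = 206/3, q_J = 140/3.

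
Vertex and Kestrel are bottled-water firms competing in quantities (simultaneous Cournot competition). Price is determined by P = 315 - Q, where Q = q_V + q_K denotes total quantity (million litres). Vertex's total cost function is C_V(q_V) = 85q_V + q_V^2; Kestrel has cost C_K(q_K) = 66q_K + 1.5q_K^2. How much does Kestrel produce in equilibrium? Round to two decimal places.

Vertex's profit: π_V = (315 - Q)q_V - (85q_V + q_V²). Setting ∂π_V/∂q_V = 0: 230 - 4q_V - (q_K) = 0.
Kestrel's first-order condition: 249 - 5q_K - (q_V) = 0.
So q_V = (230 - q_K)/4 and q_K = (249 - q_V)/5.
Substituting one into the other gives q_V = 901/19 and q_K = 766/19.

40.32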